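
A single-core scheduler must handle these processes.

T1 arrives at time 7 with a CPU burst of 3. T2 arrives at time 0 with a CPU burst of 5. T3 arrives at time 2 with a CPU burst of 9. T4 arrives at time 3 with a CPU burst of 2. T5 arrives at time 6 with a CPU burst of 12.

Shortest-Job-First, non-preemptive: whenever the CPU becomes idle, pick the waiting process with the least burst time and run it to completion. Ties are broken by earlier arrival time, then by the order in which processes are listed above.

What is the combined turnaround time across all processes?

Timeline: | T2 0-5 | T4 5-7 | T1 7-10 | T3 10-19 | T5 19-31 |
Completion: T1=10  T2=5  T3=19  T4=7  T5=31
Turnaround (C−A): T1=3  T2=5  T3=17  T4=4  T5=25
Turnaround = completion − arrival: T1=3, T2=5, T3=17, T4=4, T5=25
Total turnaround = 3 + 5 + 17 + 4 + 25 = 54

54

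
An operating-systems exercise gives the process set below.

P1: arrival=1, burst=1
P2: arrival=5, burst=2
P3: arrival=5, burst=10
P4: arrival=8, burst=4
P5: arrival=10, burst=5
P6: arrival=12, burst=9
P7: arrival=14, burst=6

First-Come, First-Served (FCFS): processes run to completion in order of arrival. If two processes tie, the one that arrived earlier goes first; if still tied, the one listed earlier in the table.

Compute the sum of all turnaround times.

94

Gantt: | idle 0-1 | P1 1-2 | idle 2-5 | P2 5-7 | P3 7-17 | P4 17-21 | P5 21-26 | P6 26-35 | P7 35-41 |
Completion: P1=2  P2=7  P3=17  P4=21  P5=26  P6=35  P7=41
Turnaround = completion − arrival: P1=1, P2=2, P3=12, P4=13, P5=16, P6=23, P7=27
Total turnaround = 1 + 2 + 12 + 13 + 16 + 23 + 27 = 94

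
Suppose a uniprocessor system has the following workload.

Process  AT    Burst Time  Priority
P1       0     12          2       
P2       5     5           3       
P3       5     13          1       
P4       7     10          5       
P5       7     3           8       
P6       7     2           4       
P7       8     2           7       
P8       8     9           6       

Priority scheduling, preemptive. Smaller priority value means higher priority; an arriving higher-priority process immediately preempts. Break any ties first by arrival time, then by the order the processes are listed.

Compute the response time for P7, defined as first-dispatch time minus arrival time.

43

Gantt: | P1 0-5 | P3 5-18 | P1 18-25 | P2 25-30 | P6 30-32 | P4 32-42 | P8 42-51 | P7 51-53 | P5 53-56 |
Completion: P1=25  P2=30  P3=18  P4=42  P5=56  P6=32  P7=53  P8=51
Turnaround (C−A): P1=25  P2=25  P3=13  P4=35  P5=49  P6=25  P7=45  P8=43
Response(P7) = first start − arrival = 51 − 8 = 43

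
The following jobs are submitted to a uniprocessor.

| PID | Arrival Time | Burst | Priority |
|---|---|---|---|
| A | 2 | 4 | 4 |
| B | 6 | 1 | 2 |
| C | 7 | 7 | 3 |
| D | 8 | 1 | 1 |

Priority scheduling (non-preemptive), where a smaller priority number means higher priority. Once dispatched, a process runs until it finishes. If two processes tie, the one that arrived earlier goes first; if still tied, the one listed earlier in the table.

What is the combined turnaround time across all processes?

Timeline: | idle 0-2 | A 2-6 | B 6-7 | C 7-14 | D 14-15 |
Completion: A=6  B=7  C=14  D=15
Turnaround (C−A): A=4  B=1  C=7  D=7
Turnaround = completion − arrival: A=4, B=1, C=7, D=7
Total turnaround = 4 + 1 + 7 + 7 = 19

19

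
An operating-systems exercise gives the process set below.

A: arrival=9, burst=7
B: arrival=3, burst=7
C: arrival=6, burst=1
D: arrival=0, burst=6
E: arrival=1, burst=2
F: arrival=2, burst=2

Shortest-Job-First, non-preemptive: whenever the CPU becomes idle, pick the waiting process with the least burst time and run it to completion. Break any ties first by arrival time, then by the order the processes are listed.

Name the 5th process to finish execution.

Timeline: | D 0-6 | C 6-7 | E 7-9 | F 9-11 | B 11-18 | A 18-25 |
Completion: A=25  B=18  C=7  D=6  E=9  F=11
Finish order: D → C → E → F → B → A

B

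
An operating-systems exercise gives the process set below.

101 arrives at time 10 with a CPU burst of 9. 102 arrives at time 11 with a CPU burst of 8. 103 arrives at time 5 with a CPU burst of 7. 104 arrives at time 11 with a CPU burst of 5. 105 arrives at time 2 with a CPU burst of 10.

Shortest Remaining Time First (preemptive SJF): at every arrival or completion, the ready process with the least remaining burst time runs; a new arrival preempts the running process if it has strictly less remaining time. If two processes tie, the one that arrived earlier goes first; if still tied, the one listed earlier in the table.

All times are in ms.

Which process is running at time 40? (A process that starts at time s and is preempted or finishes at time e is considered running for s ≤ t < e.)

Timeline: | idle 0-2 | 105 2-12 | 104 12-17 | 103 17-24 | 102 24-32 | 101 32-41 |
Completion: 101=41  102=32  103=24  104=17  105=12
Turnaround (C−A): 101=31  102=21  103=19  104=6  105=10

101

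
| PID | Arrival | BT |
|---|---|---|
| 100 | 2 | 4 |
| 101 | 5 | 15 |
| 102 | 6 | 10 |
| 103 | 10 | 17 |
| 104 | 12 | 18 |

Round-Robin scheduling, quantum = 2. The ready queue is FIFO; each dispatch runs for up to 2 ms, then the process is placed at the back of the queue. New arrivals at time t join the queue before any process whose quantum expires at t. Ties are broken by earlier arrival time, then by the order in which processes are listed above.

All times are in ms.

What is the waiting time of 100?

0

Gantt: | idle 0-2 | 100 2-6 | 101 6-8 | 102 8-10 | 101 10-12 | 103 12-14 | 102 14-16 | 104 16-18 | 101 18-20 | 103 20-22 | 102 22-24 | 104 24-26 | 101 26-28 | 103 28-30 | 102 30-32 | 104 32-34 | 101 34-36 | 103 36-38 | 102 38-40 | 104 40-42 | 101 42-44 | 103 44-46 | 104 46-48 | 101 48-50 | 103 50-52 | 104 52-54 | 101 54-55 | 103 55-57 | 104 57-59 | 103 59-61 | 104 61-63 | 103 63-64 | 104 64-66 |
Completion: 100=6  101=55  102=40  103=64  104=66
Waiting(100) = turnaround − burst = 4 − 4 = 0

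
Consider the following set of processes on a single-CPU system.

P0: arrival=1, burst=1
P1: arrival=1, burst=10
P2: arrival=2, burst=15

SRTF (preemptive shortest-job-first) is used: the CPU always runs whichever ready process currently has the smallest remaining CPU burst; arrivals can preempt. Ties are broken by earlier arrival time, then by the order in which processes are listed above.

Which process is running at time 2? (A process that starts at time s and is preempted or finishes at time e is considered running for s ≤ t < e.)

Timeline: | idle 0-1 | P0 1-2 | P1 2-12 | P2 12-27 |
Completion: P0=2  P1=12  P2=27

P1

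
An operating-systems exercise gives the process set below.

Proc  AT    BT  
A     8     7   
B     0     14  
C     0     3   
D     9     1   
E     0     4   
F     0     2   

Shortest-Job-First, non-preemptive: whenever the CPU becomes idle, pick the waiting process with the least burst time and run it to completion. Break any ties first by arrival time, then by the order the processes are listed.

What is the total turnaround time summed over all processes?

Timeline: | F 0-2 | C 2-5 | E 5-9 | D 9-10 | A 10-17 | B 17-31 |
Completion: A=17  B=31  C=5  D=10  E=9  F=2
Turnaround (C−A): A=9  B=31  C=5  D=1  E=9  F=2
Turnaround = completion − arrival: A=9, B=31, C=5, D=1, E=9, F=2
Total turnaround = 9 + 31 + 5 + 1 + 9 + 2 = 57

57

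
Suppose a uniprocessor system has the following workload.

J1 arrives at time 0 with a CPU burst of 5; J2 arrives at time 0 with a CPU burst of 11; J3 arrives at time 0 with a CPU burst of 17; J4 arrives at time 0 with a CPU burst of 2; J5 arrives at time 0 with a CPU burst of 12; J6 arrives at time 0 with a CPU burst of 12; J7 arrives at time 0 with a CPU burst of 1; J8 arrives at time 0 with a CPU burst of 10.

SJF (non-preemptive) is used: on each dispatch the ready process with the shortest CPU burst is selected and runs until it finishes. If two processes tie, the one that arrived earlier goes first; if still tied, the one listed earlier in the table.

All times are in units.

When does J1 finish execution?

Gantt: | J7 0-1 | J4 1-3 | J1 3-8 | J8 8-18 | J2 18-29 | J5 29-41 | J6 41-53 | J3 53-70 |
Completion: J1=8  J2=29  J3=70  J4=3  J5=41  J6=53  J7=1  J8=18
Turnaround (C−A): J1=8  J2=29  J3=70  J4=3  J5=41  J6=53  J7=1  J8=18

8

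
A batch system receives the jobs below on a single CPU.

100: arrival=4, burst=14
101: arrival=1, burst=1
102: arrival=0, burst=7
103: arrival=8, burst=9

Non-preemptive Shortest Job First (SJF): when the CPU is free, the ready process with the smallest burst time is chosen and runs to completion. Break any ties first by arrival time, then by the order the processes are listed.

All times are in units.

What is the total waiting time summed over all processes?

19

Gantt: | 102 0-7 | 101 7-8 | 103 8-17 | 100 17-31 |
Completion: 100=31  101=8  102=7  103=17
Turnaround (C−A): 100=27  101=7  102=7  103=9
Waiting = turnaround − burst: 100=13, 101=6, 102=0, 103=0
Total waiting = 13 + 6 + 0 + 0 = 19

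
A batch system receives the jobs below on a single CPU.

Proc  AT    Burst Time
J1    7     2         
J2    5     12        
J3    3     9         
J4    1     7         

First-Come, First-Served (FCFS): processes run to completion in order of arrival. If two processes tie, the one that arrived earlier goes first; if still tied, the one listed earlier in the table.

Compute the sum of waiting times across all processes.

39

Timeline: | idle 0-1 | J4 1-8 | J3 8-17 | J2 17-29 | J1 29-31 |
Completion: J1=31  J2=29  J3=17  J4=8
Turnaround (C−A): J1=24  J2=24  J3=14  J4=7
Waiting = turnaround − burst: J1=22, J2=12, J3=5, J4=0
Total waiting = 22 + 12 + 5 + 0 = 39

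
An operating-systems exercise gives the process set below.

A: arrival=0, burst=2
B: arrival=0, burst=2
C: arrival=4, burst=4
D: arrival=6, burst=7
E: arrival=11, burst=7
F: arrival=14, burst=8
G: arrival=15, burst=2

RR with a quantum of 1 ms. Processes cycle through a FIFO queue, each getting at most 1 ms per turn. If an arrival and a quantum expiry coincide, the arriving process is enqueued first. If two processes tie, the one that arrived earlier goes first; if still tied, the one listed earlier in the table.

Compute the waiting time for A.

Schedule: | A 0-1 | B 1-2 | A 2-3 | B 3-4 | C 4-6 | D 6-7 | C 7-8 | D 8-9 | C 9-10 | D 10-11 | E 11-12 | D 12-13 | E 13-14 | D 14-15 | F 15-16 | E 16-17 | G 17-18 | D 18-19 | F 19-20 | E 20-21 | G 21-22 | D 22-23 | F 23-24 | E 24-25 | F 25-26 | E 26-27 | F 27-28 | E 28-29 | F 29-32 |
Completion: A=3  B=4  C=10  D=23  E=29  F=32  G=22
Waiting(A) = turnaround − burst = 3 − 2 = 1

1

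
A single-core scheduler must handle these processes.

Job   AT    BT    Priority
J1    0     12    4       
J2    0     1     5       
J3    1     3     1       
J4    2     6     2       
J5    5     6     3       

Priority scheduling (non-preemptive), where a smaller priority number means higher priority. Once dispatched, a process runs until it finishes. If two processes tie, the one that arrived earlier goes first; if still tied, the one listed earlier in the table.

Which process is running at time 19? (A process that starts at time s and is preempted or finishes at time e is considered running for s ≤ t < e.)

Schedule: | J1 0-12 | J3 12-15 | J4 15-21 | J5 21-27 | J2 27-28 |
Completion: J1=12  J2=28  J3=15  J4=21  J5=27

J4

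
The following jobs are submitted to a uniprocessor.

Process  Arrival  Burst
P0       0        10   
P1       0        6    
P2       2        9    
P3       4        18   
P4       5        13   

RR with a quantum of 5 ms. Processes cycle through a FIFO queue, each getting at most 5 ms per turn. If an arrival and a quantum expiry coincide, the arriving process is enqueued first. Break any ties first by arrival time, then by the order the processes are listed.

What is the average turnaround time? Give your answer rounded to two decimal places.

Timeline: | P0 0-5 | P1 5-10 | P2 10-15 | P3 15-20 | P4 20-25 | P0 25-30 | P1 30-31 | P2 31-35 | P3 35-40 | P4 40-45 | P3 45-50 | P4 50-53 | P3 53-56 |
Completion: P0=30  P1=31  P2=35  P3=56  P4=53
Turnaround (C−A): P0=30  P1=31  P2=33  P3=52  P4=48
Turnaround times: P0=30, P1=31, P2=33, P3=52, P4=48
Average turnaround = (30+31+33+52+48) / 5 = 194/5 = 38.80

38.80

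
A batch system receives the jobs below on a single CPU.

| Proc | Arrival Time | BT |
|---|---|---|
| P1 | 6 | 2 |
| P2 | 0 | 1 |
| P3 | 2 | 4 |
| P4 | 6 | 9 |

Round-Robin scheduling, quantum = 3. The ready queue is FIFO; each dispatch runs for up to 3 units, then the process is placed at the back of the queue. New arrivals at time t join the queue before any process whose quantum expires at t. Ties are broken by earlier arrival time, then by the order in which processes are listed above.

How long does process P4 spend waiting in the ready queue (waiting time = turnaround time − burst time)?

Gantt: | P2 0-1 | idle 1-2 | P3 2-6 | P1 6-8 | P4 8-17 |
Completion: P1=8  P2=1  P3=6  P4=17
Turnaround (C−A): P1=2  P2=1  P3=4  P4=11
Waiting(P4) = turnaround − burst = 11 − 9 = 2

2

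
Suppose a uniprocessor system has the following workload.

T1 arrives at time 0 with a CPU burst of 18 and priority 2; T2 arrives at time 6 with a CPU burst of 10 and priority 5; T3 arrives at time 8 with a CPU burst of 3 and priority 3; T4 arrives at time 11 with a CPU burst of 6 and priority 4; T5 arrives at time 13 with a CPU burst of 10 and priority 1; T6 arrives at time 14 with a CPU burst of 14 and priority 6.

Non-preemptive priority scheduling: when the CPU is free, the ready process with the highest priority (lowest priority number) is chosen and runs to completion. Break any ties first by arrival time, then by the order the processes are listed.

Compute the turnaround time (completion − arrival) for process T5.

Timeline: | T1 0-18 | T5 18-28 | T3 28-31 | T4 31-37 | T2 37-47 | T6 47-61 |
Completion: T1=18  T2=47  T3=31  T4=37  T5=28  T6=61
Turnaround(T5) = completion − arrival = 28 − 13 = 15

15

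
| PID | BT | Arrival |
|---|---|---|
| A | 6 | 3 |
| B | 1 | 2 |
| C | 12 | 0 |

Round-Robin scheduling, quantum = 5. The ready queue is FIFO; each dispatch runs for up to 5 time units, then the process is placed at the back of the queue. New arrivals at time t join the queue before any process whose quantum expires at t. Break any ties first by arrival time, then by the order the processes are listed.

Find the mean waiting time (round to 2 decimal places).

6.00

Gantt: | C 0-5 | B 5-6 | A 6-11 | C 11-16 | A 16-17 | C 17-19 |
Completion: A=17  B=6  C=19
Turnaround (C−A): A=14  B=4  C=19
Waiting times: A=8, B=3, C=7
Average waiting = (8+3+7) / 3 = 18/3 = 6.00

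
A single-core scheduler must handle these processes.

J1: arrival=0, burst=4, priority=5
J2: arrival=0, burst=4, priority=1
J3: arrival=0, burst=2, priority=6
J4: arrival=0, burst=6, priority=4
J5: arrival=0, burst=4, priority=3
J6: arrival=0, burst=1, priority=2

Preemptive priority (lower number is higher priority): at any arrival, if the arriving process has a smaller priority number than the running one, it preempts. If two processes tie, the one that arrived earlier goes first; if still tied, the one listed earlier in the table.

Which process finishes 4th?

Gantt: | J2 0-4 | J6 4-5 | J5 5-9 | J4 9-15 | J1 15-19 | J3 19-21 |
Completion: J1=19  J2=4  J3=21  J4=15  J5=9  J6=5
Finish order: J2 → J6 → J5 → J4 → J1 → J3

J4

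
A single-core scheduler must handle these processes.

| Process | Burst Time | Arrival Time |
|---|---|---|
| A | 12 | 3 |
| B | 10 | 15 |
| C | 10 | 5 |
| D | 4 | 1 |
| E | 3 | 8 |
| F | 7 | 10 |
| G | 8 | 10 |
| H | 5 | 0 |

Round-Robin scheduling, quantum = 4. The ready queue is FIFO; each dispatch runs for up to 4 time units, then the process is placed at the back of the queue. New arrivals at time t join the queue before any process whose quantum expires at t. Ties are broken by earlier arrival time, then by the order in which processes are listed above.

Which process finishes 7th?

C

Gantt: | H 0-4 | D 4-8 | A 8-12 | H 12-13 | C 13-17 | E 17-20 | F 20-24 | G 24-28 | A 28-32 | B 32-36 | C 36-40 | F 40-43 | G 43-47 | A 47-51 | B 51-55 | C 55-57 | B 57-59 |
Completion: A=51  B=59  C=57  D=8  E=20  F=43  G=47  H=13
Turnaround (C−A): A=48  B=44  C=52  D=7  E=12  F=33  G=37  H=13
Finish order: D → H → E → F → G → A → C → B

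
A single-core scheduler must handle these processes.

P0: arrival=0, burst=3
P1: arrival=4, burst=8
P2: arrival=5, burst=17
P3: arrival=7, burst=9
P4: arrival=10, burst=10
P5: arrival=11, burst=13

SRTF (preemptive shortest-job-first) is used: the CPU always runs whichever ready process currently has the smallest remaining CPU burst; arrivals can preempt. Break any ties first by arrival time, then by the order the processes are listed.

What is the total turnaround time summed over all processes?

Schedule: | P0 0-3 | idle 3-4 | P1 4-12 | P3 12-21 | P4 21-31 | P5 31-44 | P2 44-61 |
Completion: P0=3  P1=12  P2=61  P3=21  P4=31  P5=44
Turnaround (C−A): P0=3  P1=8  P2=56  P3=14  P4=21  P5=33
Turnaround = completion − arrival: P0=3, P1=8, P2=56, P3=14, P4=21, P5=33
Total turnaround = 3 + 8 + 56 + 14 + 21 + 33 = 135

135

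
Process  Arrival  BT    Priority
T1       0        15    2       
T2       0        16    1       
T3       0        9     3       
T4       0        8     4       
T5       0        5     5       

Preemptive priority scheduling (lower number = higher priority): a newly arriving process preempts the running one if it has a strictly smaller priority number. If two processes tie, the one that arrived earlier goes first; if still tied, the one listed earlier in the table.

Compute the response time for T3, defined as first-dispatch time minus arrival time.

31

Schedule: | T2 0-16 | T1 16-31 | T3 31-40 | T4 40-48 | T5 48-53 |
Completion: T1=31  T2=16  T3=40  T4=48  T5=53
Response(T3) = first start − arrival = 31 − 0 = 31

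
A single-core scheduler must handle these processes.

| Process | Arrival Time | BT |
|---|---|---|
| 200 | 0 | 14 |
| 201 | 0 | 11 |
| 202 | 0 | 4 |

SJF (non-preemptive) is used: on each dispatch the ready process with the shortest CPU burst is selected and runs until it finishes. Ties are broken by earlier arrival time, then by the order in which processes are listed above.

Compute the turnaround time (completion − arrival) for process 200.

29

Gantt: | 202 0-4 | 201 4-15 | 200 15-29 |
Completion: 200=29  201=15  202=4
Turnaround (C−A): 200=29  201=15  202=4
Turnaround(200) = completion − arrival = 29 − 0 = 29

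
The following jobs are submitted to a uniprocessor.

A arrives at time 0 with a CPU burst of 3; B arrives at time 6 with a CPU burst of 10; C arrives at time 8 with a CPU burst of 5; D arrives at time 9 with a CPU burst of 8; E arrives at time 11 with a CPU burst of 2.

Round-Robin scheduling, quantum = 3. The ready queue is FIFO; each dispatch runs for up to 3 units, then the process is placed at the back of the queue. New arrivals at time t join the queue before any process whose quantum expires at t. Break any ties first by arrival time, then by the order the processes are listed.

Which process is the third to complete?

C

Schedule: | A 0-3 | idle 3-6 | B 6-9 | C 9-12 | D 12-15 | B 15-18 | E 18-20 | C 20-22 | D 22-25 | B 25-28 | D 28-30 | B 30-31 |
Completion: A=3  B=31  C=22  D=30  E=20
Finish order: A → E → C → D → B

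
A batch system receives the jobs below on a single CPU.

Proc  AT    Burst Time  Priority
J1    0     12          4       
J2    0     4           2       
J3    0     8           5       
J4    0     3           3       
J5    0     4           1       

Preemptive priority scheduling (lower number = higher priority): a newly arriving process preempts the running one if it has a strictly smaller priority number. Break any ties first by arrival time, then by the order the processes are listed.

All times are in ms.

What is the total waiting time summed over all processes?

Schedule: | J5 0-4 | J2 4-8 | J4 8-11 | J1 11-23 | J3 23-31 |
Completion: J1=23  J2=8  J3=31  J4=11  J5=4
Turnaround (C−A): J1=23  J2=8  J3=31  J4=11  J5=4
Waiting = turnaround − burst: J1=11, J2=4, J3=23, J4=8, J5=0
Total waiting = 11 + 4 + 23 + 8 + 0 = 46

46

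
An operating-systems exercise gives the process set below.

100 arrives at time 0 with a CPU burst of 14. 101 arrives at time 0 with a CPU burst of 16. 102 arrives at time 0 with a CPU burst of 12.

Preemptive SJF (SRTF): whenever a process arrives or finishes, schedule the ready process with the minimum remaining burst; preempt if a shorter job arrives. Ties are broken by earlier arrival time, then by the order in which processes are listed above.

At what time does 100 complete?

26

Schedule: | 102 0-12 | 100 12-26 | 101 26-42 |
Completion: 100=26  101=42  102=12
Turnaround (C−A): 100=26  101=42  102=12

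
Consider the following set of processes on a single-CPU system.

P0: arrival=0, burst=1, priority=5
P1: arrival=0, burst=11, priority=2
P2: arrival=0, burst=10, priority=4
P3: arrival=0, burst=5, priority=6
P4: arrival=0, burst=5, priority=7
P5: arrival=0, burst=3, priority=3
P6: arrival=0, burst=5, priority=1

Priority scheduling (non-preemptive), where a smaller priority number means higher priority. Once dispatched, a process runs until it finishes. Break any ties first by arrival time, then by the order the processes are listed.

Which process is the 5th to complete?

Schedule: | P6 0-5 | P1 5-16 | P5 16-19 | P2 19-29 | P0 29-30 | P3 30-35 | P4 35-40 |
Completion: P0=30  P1=16  P2=29  P3=35  P4=40  P5=19  P6=5
Finish order: P6 → P1 → P5 → P2 → P0 → P3 → P4

P0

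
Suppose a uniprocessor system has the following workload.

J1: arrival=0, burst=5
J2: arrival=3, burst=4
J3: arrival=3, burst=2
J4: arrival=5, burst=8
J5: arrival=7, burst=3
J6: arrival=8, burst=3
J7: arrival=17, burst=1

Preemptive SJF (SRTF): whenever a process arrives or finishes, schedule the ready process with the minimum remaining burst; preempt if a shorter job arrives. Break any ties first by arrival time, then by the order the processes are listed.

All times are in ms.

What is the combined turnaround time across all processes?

Timeline: | J1 0-5 | J3 5-7 | J5 7-10 | J6 10-13 | J2 13-17 | J7 17-18 | J4 18-26 |
Completion: J1=5  J2=17  J3=7  J4=26  J5=10  J6=13  J7=18
Turnaround (C−A): J1=5  J2=14  J3=4  J4=21  J5=3  J6=5  J7=1
Turnaround = completion − arrival: J1=5, J2=14, J3=4, J4=21, J5=3, J6=5, J7=1
Total turnaround = 5 + 14 + 4 + 21 + 3 + 5 + 1 = 53

53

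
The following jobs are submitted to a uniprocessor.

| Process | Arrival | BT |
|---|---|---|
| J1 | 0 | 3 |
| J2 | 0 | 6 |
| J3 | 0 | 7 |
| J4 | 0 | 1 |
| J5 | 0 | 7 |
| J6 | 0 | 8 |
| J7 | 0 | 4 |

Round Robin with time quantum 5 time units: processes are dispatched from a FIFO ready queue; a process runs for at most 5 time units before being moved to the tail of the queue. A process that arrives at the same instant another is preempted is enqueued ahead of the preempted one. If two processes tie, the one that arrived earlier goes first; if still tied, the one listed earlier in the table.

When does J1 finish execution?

3

Gantt: | J1 0-3 | J2 3-8 | J3 8-13 | J4 13-14 | J5 14-19 | J6 19-24 | J7 24-28 | J2 28-29 | J3 29-31 | J5 31-33 | J6 33-36 |
Completion: J1=3  J2=29  J3=31  J4=14  J5=33  J6=36  J7=28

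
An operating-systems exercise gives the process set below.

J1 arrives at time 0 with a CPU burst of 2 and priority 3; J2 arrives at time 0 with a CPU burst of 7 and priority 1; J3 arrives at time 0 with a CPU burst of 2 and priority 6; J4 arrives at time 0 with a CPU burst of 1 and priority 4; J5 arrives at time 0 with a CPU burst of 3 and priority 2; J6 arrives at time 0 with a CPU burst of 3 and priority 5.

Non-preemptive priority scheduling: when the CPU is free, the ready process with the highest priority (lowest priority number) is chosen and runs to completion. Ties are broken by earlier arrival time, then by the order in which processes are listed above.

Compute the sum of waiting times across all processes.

58

Timeline: | J2 0-7 | J5 7-10 | J1 10-12 | J4 12-13 | J6 13-16 | J3 16-18 |
Completion: J1=12  J2=7  J3=18  J4=13  J5=10  J6=16
Waiting = turnaround − burst: J1=10, J2=0, J3=16, J4=12, J5=7, J6=13
Total waiting = 10 + 0 + 16 + 12 + 7 + 13 = 58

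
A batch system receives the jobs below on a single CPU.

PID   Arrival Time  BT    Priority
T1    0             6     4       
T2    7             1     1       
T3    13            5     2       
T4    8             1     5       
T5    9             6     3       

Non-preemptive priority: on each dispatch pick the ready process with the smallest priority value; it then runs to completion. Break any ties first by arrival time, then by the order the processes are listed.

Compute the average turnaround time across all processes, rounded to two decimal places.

Schedule: | T1 0-6 | idle 6-7 | T2 7-8 | T4 8-9 | T5 9-15 | T3 15-20 |
Completion: T1=6  T2=8  T3=20  T4=9  T5=15
Turnaround (C−A): T1=6  T2=1  T3=7  T4=1  T5=6
Turnaround times: T1=6, T2=1, T3=7, T4=1, T5=6
Average turnaround = (6+1+7+1+6) / 5 = 21/5 = 4.20

4.20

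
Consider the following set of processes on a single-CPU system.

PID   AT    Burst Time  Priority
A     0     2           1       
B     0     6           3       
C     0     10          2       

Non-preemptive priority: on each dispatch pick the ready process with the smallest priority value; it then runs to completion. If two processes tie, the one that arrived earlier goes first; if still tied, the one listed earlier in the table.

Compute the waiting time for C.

Timeline: | A 0-2 | C 2-12 | B 12-18 |
Completion: A=2  B=18  C=12
Turnaround (C−A): A=2  B=18  C=12
Waiting(C) = turnaround − burst = 12 − 10 = 2

2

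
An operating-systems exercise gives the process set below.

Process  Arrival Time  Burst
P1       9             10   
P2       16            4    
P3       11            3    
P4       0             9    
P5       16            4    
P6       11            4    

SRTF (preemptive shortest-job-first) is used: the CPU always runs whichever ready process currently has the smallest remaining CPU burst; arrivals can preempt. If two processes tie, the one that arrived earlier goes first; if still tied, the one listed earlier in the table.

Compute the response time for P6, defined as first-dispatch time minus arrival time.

Schedule: | P4 0-9 | P1 9-11 | P3 11-14 | P6 14-18 | P2 18-22 | P5 22-26 | P1 26-34 |
Completion: P1=34  P2=22  P3=14  P4=9  P5=26  P6=18
Turnaround (C−A): P1=25  P2=6  P3=3  P4=9  P5=10  P6=7
Response(P6) = first start − arrival = 14 − 11 = 3

3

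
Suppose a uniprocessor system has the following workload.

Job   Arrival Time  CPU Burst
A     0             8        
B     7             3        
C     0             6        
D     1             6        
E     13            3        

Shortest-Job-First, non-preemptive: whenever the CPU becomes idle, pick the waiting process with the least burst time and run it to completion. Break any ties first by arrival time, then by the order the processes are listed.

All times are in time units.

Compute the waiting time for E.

Gantt: | C 0-6 | D 6-12 | B 12-15 | E 15-18 | A 18-26 |
Completion: A=26  B=15  C=6  D=12  E=18
Turnaround (C−A): A=26  B=8  C=6  D=11  E=5
Waiting(E) = turnaround − burst = 5 − 3 = 2

2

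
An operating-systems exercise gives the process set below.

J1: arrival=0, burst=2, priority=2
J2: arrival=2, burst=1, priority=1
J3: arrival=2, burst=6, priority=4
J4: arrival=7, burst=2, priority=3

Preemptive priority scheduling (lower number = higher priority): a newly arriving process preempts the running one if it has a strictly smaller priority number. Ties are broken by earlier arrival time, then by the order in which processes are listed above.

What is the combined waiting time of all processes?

Timeline: | J1 0-2 | J2 2-3 | J3 3-7 | J4 7-9 | J3 9-11 |
Completion: J1=2  J2=3  J3=11  J4=9
Waiting = turnaround − burst: J1=0, J2=0, J3=3, J4=0
Total waiting = 0 + 0 + 3 + 0 = 3

3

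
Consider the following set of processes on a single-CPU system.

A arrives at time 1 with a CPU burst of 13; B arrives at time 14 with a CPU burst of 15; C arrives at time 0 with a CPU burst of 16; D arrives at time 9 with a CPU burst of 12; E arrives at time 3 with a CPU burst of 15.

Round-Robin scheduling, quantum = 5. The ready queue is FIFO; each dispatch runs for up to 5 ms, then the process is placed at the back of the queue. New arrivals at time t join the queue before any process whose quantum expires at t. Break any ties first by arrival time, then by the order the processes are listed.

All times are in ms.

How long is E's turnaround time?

Schedule: | C 0-5 | A 5-10 | E 10-15 | C 15-20 | D 20-25 | A 25-30 | B 30-35 | E 35-40 | C 40-45 | D 45-50 | A 50-53 | B 53-58 | E 58-63 | C 63-64 | D 64-66 | B 66-71 |
Completion: A=53  B=71  C=64  D=66  E=63
Turnaround(E) = completion − arrival = 63 − 3 = 60

60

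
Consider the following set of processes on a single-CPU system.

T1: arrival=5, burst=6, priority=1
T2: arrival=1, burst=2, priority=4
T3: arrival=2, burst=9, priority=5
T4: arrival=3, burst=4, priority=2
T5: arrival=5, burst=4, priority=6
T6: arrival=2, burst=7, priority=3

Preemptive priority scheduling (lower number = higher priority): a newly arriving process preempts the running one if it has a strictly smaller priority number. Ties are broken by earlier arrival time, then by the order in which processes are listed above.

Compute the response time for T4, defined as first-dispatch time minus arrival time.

0

Schedule: | idle 0-1 | T2 1-2 | T6 2-3 | T4 3-5 | T1 5-11 | T4 11-13 | T6 13-19 | T2 19-20 | T3 20-29 | T5 29-33 |
Completion: T1=11  T2=20  T3=29  T4=13  T5=33  T6=19
Response(T4) = first start − arrival = 3 − 3 = 0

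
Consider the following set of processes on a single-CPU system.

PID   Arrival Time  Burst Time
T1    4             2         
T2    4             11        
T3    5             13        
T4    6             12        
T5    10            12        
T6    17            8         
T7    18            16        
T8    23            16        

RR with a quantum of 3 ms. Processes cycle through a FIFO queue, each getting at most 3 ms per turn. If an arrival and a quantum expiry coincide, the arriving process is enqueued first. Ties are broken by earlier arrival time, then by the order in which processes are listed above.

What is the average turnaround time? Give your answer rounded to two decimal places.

Gantt: | idle 0-4 | T1 4-6 | T2 6-9 | T3 9-12 | T4 12-15 | T2 15-18 | T5 18-21 | T3 21-24 | T4 24-27 | T6 27-30 | T7 30-33 | T2 33-36 | T5 36-39 | T8 39-42 | T3 42-45 | T4 45-48 | T6 48-51 | T7 51-54 | T2 54-56 | T5 56-59 | T8 59-62 | T3 62-65 | T4 65-68 | T6 68-70 | T7 70-73 | T5 73-76 | T8 76-79 | T3 79-80 | T7 80-83 | T8 83-86 | T7 86-89 | T8 89-92 | T7 92-93 | T8 93-94 |
Completion: T1=6  T2=56  T3=80  T4=68  T5=76  T6=70  T7=93  T8=94
Turnaround (C−A): T1=2  T2=52  T3=75  T4=62  T5=66  T6=53  T7=75  T8=71
Turnaround times: T1=2, T2=52, T3=75, T4=62, T5=66, T6=53, T7=75, T8=71
Average turnaround = (2+52+75+62+66+53+75+71) / 8 = 456/8 = 57.00

57.00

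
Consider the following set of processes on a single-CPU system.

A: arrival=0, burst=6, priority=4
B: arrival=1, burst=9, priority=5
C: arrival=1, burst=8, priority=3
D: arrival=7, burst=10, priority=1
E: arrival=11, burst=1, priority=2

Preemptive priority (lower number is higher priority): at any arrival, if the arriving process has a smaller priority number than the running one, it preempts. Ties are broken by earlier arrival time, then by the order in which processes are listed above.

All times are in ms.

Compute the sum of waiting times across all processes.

Timeline: | A 0-1 | C 1-7 | D 7-17 | E 17-18 | C 18-20 | A 20-25 | B 25-34 |
Completion: A=25  B=34  C=20  D=17  E=18
Waiting = turnaround − burst: A=19, B=24, C=11, D=0, E=6
Total waiting = 19 + 24 + 11 + 0 + 6 = 60

60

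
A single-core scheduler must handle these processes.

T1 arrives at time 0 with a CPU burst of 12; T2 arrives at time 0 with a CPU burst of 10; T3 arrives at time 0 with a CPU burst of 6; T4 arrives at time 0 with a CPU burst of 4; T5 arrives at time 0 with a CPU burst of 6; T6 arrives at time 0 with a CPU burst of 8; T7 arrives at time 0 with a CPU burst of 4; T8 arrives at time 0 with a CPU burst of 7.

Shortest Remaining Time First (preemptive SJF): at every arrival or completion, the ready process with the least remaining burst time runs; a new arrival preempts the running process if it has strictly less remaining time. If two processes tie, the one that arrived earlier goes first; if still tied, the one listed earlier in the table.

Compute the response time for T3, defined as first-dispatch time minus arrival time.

Schedule: | T4 0-4 | T7 4-8 | T3 8-14 | T5 14-20 | T8 20-27 | T6 27-35 | T2 35-45 | T1 45-57 |
Completion: T1=57  T2=45  T3=14  T4=4  T5=20  T6=35  T7=8  T8=27
Turnaround (C−A): T1=57  T2=45  T3=14  T4=4  T5=20  T6=35  T7=8  T8=27
Response(T3) = first start − arrival = 8 − 0 = 8

8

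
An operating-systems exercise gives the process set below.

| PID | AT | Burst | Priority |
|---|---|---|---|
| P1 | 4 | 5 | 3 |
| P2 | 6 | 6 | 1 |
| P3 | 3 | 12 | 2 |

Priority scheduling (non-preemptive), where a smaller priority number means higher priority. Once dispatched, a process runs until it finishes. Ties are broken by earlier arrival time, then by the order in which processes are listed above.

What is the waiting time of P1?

17

Gantt: | idle 0-3 | P3 3-15 | P2 15-21 | P1 21-26 |
Completion: P1=26  P2=21  P3=15
Waiting(P1) = turnaround − burst = 22 − 5 = 17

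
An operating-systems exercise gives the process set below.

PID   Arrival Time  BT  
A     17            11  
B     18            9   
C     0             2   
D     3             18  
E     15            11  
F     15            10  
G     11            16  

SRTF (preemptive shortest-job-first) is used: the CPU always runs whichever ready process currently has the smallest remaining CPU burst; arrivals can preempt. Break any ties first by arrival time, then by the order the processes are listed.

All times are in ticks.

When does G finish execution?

Schedule: | C 0-2 | idle 2-3 | D 3-21 | B 21-30 | F 30-40 | E 40-51 | A 51-62 | G 62-78 |
Completion: A=62  B=30  C=2  D=21  E=51  F=40  G=78
Turnaround (C−A): A=45  B=12  C=2  D=18  E=36  F=25  G=67

78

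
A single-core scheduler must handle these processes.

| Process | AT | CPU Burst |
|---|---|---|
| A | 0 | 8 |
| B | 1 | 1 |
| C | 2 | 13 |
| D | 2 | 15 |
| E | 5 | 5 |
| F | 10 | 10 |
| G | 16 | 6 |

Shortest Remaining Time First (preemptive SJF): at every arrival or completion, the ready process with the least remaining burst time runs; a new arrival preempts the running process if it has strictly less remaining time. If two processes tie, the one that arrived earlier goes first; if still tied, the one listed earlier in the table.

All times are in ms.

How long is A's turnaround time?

Schedule: | A 0-1 | B 1-2 | A 2-9 | E 9-14 | F 14-16 | G 16-22 | F 22-30 | C 30-43 | D 43-58 |
Completion: A=9  B=2  C=43  D=58  E=14  F=30  G=22
Turnaround (C−A): A=9  B=1  C=41  D=56  E=9  F=20  G=6
Turnaround(A) = completion − arrival = 9 − 0 = 9

9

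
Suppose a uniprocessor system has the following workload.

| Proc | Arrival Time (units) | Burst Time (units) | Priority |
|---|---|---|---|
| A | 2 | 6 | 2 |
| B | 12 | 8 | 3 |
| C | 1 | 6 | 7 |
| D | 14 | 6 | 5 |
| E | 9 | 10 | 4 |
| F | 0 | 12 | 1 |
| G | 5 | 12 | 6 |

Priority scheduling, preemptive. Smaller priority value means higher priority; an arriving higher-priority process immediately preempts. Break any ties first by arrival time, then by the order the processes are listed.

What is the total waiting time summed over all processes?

Timeline: | F 0-12 | A 12-18 | B 18-26 | E 26-36 | D 36-42 | G 42-54 | C 54-60 |
Completion: A=18  B=26  C=60  D=42  E=36  F=12  G=54
Turnaround (C−A): A=16  B=14  C=59  D=28  E=27  F=12  G=49
Waiting = turnaround − burst: A=10, B=6, C=53, D=22, E=17, F=0, G=37
Total waiting = 10 + 6 + 53 + 22 + 17 + 0 + 37 = 145

145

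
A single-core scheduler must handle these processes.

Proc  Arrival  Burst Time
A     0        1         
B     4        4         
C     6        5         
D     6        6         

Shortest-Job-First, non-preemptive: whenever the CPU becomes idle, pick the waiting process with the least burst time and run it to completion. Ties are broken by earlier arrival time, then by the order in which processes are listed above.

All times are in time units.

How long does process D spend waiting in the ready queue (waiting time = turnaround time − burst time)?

7

Schedule: | A 0-1 | idle 1-4 | B 4-8 | C 8-13 | D 13-19 |
Completion: A=1  B=8  C=13  D=19
Turnaround (C−A): A=1  B=4  C=7  D=13
Waiting(D) = turnaround − burst = 13 − 6 = 7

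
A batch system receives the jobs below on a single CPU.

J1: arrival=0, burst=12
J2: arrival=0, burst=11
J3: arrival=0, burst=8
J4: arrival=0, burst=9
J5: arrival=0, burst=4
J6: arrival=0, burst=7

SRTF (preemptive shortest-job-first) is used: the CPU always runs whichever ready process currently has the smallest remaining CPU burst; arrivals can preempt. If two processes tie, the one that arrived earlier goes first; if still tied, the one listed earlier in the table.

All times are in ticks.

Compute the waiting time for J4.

Schedule: | J5 0-4 | J6 4-11 | J3 11-19 | J4 19-28 | J2 28-39 | J1 39-51 |
Completion: J1=51  J2=39  J3=19  J4=28  J5=4  J6=11
Waiting(J4) = turnaround − burst = 28 − 9 = 19

19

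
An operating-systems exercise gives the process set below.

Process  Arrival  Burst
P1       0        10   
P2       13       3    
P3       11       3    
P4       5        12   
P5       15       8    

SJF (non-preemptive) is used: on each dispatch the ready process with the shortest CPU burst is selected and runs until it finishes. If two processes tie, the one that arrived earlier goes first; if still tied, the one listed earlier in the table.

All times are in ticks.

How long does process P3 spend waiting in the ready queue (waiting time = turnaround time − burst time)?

Gantt: | P1 0-10 | P4 10-22 | P3 22-25 | P2 25-28 | P5 28-36 |
Completion: P1=10  P2=28  P3=25  P4=22  P5=36
Waiting(P3) = turnaround − burst = 14 − 3 = 11

11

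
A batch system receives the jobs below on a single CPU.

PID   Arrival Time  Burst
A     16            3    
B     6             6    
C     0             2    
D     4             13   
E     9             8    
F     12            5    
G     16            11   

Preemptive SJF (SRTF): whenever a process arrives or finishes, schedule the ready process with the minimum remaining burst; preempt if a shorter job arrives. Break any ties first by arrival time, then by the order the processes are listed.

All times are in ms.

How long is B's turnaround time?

6

Timeline: | C 0-2 | idle 2-4 | D 4-6 | B 6-12 | F 12-17 | A 17-20 | E 20-28 | D 28-39 | G 39-50 |
Completion: A=20  B=12  C=2  D=39  E=28  F=17  G=50
Turnaround (C−A): A=4  B=6  C=2  D=35  E=19  F=5  G=34
Turnaround(B) = completion − arrival = 12 − 6 = 6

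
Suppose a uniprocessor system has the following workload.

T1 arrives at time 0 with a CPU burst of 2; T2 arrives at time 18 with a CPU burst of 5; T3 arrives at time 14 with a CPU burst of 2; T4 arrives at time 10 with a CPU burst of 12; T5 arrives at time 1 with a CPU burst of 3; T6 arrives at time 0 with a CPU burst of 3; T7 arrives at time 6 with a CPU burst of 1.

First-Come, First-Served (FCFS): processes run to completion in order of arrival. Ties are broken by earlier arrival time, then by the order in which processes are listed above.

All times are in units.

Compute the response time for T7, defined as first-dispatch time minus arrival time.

2

Schedule: | T1 0-2 | T6 2-5 | T5 5-8 | T7 8-9 | idle 9-10 | T4 10-22 | T3 22-24 | T2 24-29 |
Completion: T1=2  T2=29  T3=24  T4=22  T5=8  T6=5  T7=9
Turnaround (C−A): T1=2  T2=11  T3=10  T4=12  T5=7  T6=5  T7=3
Response(T7) = first start − arrival = 8 − 6 = 2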